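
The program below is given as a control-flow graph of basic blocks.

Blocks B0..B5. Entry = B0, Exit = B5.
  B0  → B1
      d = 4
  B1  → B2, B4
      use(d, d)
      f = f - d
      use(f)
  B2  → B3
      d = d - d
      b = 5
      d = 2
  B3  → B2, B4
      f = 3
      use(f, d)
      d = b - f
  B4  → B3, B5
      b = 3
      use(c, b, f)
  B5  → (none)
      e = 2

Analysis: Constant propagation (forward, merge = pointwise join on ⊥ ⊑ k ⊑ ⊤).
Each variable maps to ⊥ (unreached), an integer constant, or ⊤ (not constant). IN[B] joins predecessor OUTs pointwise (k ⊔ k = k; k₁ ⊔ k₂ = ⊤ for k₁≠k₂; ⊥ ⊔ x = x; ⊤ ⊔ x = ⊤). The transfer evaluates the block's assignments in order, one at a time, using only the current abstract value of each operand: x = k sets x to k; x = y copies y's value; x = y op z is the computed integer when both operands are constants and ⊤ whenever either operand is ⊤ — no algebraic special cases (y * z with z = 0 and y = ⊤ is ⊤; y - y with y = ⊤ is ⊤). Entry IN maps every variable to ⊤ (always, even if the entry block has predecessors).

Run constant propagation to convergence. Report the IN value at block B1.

Converged values:
  B0:   IN=(all ⊤)   OUT={d:4; rest ⊤}
  B1:   IN={d:4; rest ⊤}   OUT={d:4; rest ⊤}
  B2:   IN=(all ⊤)   OUT={b:5, d:2; rest ⊤}
  B3:   IN=(all ⊤)   OUT={f:3; rest ⊤}
  B4:   IN=(all ⊤)   OUT={b:3; rest ⊤}
  B5:   IN={b:3; rest ⊤}   OUT={b:3, e:2; rest ⊤}

Merge at B1: IN[B1] = OUT[B0] = {a: ⊤, b: ⊤, c: ⊤, d: 4, e: ⊤, f: ⊤}

Answer: {a: ⊤, b: ⊤, c: ⊤, d: 4, e: ⊤, f: ⊤}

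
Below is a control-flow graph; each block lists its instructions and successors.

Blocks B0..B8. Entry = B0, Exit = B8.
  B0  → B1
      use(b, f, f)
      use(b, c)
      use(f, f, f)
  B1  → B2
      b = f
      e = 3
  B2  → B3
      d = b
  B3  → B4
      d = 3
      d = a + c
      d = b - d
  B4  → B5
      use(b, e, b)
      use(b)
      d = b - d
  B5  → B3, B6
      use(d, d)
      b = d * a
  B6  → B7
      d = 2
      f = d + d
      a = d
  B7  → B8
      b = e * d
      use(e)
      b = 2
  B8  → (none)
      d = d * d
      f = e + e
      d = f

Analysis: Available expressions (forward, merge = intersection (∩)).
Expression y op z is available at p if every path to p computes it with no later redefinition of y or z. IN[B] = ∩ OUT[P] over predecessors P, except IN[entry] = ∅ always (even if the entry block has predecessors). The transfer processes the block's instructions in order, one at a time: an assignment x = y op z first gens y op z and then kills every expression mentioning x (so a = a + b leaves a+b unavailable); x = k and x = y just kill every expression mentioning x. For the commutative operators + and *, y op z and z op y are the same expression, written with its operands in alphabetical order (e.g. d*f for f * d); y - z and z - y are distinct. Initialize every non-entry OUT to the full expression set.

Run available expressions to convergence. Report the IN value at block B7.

Fixpoint table:
  B0: | IN={} | OUT={}
  B1: | IN={} | OUT={}
  B2: | IN={} | OUT={}
  B3: | IN={} | OUT={a+c}
  B4: | IN={a+c} | OUT={a+c}
  B5: | IN={a+c} | OUT={a*d, a+c}
  B6: | IN={a*d, a+c} | OUT={d+d}
  B7: | IN={d+d} | OUT={d*e, d+d}
  B8: | IN={d*e, d+d} | OUT={e+e}

Merge at B7: IN[B7] = OUT[B6] = {d+d}

Answer: {d+d}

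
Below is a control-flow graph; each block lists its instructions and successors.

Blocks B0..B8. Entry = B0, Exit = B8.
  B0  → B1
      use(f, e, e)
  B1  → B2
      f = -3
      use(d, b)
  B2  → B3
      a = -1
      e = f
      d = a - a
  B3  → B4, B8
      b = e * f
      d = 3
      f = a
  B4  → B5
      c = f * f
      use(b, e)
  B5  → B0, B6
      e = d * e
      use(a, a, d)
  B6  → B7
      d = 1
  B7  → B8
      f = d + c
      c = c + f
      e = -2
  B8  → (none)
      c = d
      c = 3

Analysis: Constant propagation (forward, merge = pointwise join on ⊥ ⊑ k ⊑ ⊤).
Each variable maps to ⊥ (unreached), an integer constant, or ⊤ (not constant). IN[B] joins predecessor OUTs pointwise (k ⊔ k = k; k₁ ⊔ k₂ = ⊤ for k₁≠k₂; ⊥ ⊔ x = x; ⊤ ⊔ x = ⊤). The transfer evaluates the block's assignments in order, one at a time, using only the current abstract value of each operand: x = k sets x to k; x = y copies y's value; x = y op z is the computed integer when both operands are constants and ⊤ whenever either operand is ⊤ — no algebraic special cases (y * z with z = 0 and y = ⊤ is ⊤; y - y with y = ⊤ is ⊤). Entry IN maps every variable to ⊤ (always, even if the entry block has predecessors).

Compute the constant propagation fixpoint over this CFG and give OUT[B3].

Per-block solution:
  B0:   IN=(all ⊤)   OUT=(all ⊤)
  B1:   IN=(all ⊤)   OUT={f:-3; rest ⊤}
  B2:   IN={f:-3; rest ⊤}   OUT={a:-1, d:0, e:-3, f:-3; rest ⊤}
  B3:   IN={a:-1, d:0, e:-3, f:-3; rest ⊤}   OUT={a:-1, b:9, d:3, e:-3, f:-1; rest ⊤}
  B4:   IN={a:-1, b:9, d:3, e:-3, f:-1; rest ⊤}   OUT={a:-1, b:9, c:1, d:3, e:-3, f:-1; rest ⊤}
  B5:   IN={a:-1, b:9, c:1, d:3, e:-3, f:-1; rest ⊤}   OUT={a:-1, b:9, c:1, d:3, e:-9, f:-1; rest ⊤}
  B6:   IN={a:-1, b:9, c:1, d:3, e:-9, f:-1; rest ⊤}   OUT={a:-1, b:9, c:1, d:1, e:-9, f:-1; rest ⊤}
  B7:   IN={a:-1, b:9, c:1, d:1, e:-9, f:-1; rest ⊤}   OUT={a:-1, b:9, c:3, d:1, e:-2, f:2; rest ⊤}
  B8:   IN={a:-1, b:9; rest ⊤}   OUT={a:-1, b:9, c:3; rest ⊤}

Merge at B3: IN[B3] = OUT[B2] = {a: -1, b: ⊤, c: ⊤, d: 0, e: -3, f: -3}
Applying B3's transfer function to that IN value gives OUT[B3] (row B3 above).

Answer: {a: -1, b: 9, c: ⊤, d: 3, e: -3, f: -1}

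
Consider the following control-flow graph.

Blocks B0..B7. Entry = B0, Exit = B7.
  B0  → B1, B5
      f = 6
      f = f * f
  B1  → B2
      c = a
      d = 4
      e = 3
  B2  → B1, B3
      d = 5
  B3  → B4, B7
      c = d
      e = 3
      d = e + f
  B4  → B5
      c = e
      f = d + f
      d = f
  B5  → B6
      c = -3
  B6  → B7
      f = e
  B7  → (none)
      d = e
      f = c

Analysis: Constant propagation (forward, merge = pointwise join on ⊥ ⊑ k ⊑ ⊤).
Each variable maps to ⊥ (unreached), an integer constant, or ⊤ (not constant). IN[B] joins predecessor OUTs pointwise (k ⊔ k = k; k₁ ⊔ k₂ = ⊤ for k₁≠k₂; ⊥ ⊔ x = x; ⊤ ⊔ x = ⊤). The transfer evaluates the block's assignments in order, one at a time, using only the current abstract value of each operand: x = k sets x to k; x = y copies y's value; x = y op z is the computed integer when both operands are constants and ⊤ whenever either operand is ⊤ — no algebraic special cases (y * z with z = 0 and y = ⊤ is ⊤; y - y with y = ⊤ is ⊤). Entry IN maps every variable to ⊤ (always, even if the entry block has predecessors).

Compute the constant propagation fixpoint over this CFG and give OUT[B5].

Answer: {a: ⊤, b: ⊤, c: -3, d: ⊤, e: ⊤, f: ⊤}

Trace:
Per-block solution:
  B0: | IN=(all ⊤) | OUT={f:36; rest ⊤}
  B1: | IN={f:36; rest ⊤} | OUT={d:4, e:3, f:36; rest ⊤}
  B2: | IN={d:4, e:3, f:36; rest ⊤} | OUT={d:5, e:3, f:36; rest ⊤}
  B3: | IN={d:5, e:3, f:36; rest ⊤} | OUT={c:5, d:39, e:3, f:36; rest ⊤}
  B4: | IN={c:5, d:39, e:3, f:36; rest ⊤} | OUT={c:3, d:75, e:3, f:75; rest ⊤}
  B5: | IN=(all ⊤) | OUT={c:-3; rest ⊤}
  B6: | IN={c:-3; rest ⊤} | OUT={c:-3; rest ⊤}
  B7: | IN=(all ⊤) | OUT=(all ⊤)

Merge at B5: IN[B5] = OUT[B0] ⊔ OUT[B4] = {a: ⊤, b: ⊤, c: ⊤, d: ⊤, e: ⊤, f: ⊤}
Applying B5's transfer function to that IN value gives OUT[B5] (row B5 above).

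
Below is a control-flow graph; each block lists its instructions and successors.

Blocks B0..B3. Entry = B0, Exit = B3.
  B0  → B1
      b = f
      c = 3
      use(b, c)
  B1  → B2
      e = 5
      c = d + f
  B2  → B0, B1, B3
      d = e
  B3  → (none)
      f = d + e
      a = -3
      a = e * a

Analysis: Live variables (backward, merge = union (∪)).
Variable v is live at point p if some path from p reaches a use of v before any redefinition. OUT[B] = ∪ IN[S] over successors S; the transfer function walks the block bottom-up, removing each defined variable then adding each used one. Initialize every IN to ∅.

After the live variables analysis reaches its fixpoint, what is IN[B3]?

Per-block solution:
  B0:   IN={d, f}   OUT={d, f}
  B1:   IN={d, f}   OUT={e, f}
  B2:   IN={e, f}   OUT={d, e, f}
  B3:   IN={d, e}   OUT={}

B3 is the boundary node: OUT[B3] = {}
Applying B3's transfer function to that OUT value gives IN[B3] (row B3 above).

Answer: {d, e}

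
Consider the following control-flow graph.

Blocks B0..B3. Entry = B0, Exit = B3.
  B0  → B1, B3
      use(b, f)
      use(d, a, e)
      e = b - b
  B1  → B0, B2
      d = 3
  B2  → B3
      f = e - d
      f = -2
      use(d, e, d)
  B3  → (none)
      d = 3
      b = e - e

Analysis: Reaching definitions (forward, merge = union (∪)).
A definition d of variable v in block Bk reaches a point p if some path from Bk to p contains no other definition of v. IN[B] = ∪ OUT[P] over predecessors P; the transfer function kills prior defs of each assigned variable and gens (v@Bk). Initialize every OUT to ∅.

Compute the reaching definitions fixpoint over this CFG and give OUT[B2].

Per-block solution:
  B0: | IN={d@B1, e@B0} | OUT={d@B1, e@B0}
  B1: | IN={d@B1, e@B0} | OUT={d@B1, e@B0}
  B2: | IN={d@B1, e@B0} | OUT={d@B1, e@B0, f@B2}
  B3: | IN={d@B1, e@B0, f@B2} | OUT={b@B3, d@B3, e@B0, f@B2}

Merge at B2: IN[B2] = OUT[B1] = {d@B1, e@B0}
Applying B2's transfer function to that IN value gives OUT[B2] (row B2 above).

Answer: {d@B1, e@B0, f@B2}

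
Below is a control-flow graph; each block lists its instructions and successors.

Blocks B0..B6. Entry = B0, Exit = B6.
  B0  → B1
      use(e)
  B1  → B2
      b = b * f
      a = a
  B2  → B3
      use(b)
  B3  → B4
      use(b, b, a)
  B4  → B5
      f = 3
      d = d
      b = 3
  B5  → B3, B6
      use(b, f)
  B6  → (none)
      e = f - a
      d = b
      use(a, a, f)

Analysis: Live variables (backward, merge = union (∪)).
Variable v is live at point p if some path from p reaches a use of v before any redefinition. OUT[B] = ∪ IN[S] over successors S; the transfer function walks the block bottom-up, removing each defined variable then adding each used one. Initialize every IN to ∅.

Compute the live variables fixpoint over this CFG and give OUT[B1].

Converged values:
  B0:   IN={a, b, d, e, f}   OUT={a, b, d, f}
  B1:   IN={a, b, d, f}   OUT={a, b, d}
  B2:   IN={a, b, d}   OUT={a, b, d}
  B3:   IN={a, b, d}   OUT={a, d}
  B4:   IN={a, d}   OUT={a, b, d, f}
  B5:   IN={a, b, d, f}   OUT={a, b, d, f}
  B6:   IN={a, b, f}   OUT={}

Merge at B1: OUT[B1] = IN[B2] = {a, b, d}

Answer: {a, b, d}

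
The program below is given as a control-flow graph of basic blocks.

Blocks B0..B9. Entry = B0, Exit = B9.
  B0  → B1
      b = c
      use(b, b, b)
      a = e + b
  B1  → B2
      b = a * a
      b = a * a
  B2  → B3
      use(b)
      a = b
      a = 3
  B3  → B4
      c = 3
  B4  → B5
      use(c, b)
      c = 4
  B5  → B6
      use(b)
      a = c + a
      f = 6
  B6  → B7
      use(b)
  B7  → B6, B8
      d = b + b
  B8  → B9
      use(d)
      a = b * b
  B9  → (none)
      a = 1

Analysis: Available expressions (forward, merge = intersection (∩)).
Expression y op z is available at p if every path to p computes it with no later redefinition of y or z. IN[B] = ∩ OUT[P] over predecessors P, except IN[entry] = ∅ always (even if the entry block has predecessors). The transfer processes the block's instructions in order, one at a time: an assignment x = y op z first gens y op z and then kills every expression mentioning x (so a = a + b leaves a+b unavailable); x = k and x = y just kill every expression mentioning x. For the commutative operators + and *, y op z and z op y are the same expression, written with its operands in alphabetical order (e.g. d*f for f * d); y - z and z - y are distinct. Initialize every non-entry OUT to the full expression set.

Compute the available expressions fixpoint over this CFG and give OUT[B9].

Fixpoint table:
  B0:  IN={}  OUT={b+e}
  B1:  IN={b+e}  OUT={a*a}
  B2:  IN={a*a}  OUT={}
  B3:  IN={}  OUT={}
  B4:  IN={}  OUT={}
  B5:  IN={}  OUT={}
  B6:  IN={}  OUT={}
  B7:  IN={}  OUT={b+b}
  B8:  IN={b+b}  OUT={b*b, b+b}
  B9:  IN={b*b, b+b}  OUT={b*b, b+b}

Merge at B9: IN[B9] = OUT[B8] = {b*b, b+b}
Applying B9's transfer function to that IN value gives OUT[B9] (row B9 above).

Answer: {b*b, b+b}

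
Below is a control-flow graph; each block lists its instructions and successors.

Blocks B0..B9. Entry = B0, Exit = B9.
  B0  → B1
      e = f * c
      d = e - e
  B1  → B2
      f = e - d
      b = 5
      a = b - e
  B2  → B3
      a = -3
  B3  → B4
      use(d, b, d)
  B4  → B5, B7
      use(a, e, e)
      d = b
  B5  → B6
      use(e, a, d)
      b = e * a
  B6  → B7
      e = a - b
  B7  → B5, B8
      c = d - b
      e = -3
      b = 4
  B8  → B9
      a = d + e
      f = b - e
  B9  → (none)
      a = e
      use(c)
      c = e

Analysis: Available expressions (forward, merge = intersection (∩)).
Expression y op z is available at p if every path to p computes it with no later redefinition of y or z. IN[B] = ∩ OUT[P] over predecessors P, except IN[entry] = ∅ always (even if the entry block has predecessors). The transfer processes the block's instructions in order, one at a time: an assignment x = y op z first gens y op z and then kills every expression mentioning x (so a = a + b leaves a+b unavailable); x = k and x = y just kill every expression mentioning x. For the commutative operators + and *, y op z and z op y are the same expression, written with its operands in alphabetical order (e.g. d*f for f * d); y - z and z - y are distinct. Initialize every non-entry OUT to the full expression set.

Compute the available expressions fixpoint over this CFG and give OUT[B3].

Answer: {b-e, e-d, e-e}

Trace:
Fixpoint table:
  B0: | IN={} | OUT={c*f, e-e}
  B1: | IN={c*f, e-e} | OUT={b-e, e-d, e-e}
  B2: | IN={b-e, e-d, e-e} | OUT={b-e, e-d, e-e}
  B3: | IN={b-e, e-d, e-e} | OUT={b-e, e-d, e-e}
  B4: | IN={b-e, e-d, e-e} | OUT={b-e, e-e}
  B5: | IN={} | OUT={a*e}
  B6: | IN={a*e} | OUT={a-b}
  B7: | IN={} | OUT={}
  B8: | IN={} | OUT={b-e, d+e}
  B9: | IN={b-e, d+e} | OUT={b-e, d+e}

Merge at B3: IN[B3] = OUT[B2] = {b-e, e-d, e-e}
Applying B3's transfer function to that IN value gives OUT[B3] (row B3 above).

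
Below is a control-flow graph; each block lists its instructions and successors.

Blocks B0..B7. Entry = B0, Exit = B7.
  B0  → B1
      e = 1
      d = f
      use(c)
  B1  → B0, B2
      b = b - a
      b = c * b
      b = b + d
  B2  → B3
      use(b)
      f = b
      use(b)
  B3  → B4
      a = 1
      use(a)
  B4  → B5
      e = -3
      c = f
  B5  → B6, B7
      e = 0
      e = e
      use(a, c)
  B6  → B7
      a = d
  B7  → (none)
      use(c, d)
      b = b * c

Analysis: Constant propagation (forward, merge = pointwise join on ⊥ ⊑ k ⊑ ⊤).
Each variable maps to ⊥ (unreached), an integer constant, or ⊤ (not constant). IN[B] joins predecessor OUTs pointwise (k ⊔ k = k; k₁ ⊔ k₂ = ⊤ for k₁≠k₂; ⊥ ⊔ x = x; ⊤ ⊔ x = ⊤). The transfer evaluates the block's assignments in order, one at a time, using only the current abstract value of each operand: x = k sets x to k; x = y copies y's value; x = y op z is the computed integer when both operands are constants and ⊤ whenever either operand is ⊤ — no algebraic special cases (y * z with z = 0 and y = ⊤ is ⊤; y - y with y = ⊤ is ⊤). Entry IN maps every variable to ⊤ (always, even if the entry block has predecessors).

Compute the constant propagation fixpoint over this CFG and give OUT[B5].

Fixpoint table:
  B0:   IN=(all ⊤)   OUT={e:1; rest ⊤}
  B1:   IN={e:1; rest ⊤}   OUT={e:1; rest ⊤}
  B2:   IN={e:1; rest ⊤}   OUT={e:1; rest ⊤}
  B3:   IN={e:1; rest ⊤}   OUT={a:1, e:1; rest ⊤}
  B4:   IN={a:1, e:1; rest ⊤}   OUT={a:1, e:-3; rest ⊤}
  B5:   IN={a:1, e:-3; rest ⊤}   OUT={a:1, e:0; rest ⊤}
  B6:   IN={a:1, e:0; rest ⊤}   OUT={e:0; rest ⊤}
  B7:   IN={e:0; rest ⊤}   OUT={e:0; rest ⊤}

Merge at B5: IN[B5] = OUT[B4] = {a: 1, b: ⊤, c: ⊤, d: ⊤, e: -3, f: ⊤}
Applying B5's transfer function to that IN value gives OUT[B5] (row B5 above).

Answer: {a: 1, b: ⊤, c: ⊤, d: ⊤, e: 0, f: ⊤}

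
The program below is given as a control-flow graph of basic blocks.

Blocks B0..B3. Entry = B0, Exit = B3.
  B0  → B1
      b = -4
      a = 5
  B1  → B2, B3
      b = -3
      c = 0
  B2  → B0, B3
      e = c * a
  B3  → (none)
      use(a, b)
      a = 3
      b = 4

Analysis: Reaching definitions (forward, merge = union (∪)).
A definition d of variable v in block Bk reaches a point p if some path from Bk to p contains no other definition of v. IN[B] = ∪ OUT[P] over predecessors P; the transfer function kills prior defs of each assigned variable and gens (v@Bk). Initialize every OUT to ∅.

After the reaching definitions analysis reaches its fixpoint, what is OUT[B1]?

Per-block solution:
  B0: | IN={a@B0, b@B1, c@B1, e@B2} | OUT={a@B0, b@B0, c@B1, e@B2}
  B1: | IN={a@B0, b@B0, c@B1, e@B2} | OUT={a@B0, b@B1, c@B1, e@B2}
  B2: | IN={a@B0, b@B1, c@B1, e@B2} | OUT={a@B0, b@B1, c@B1, e@B2}
  B3: | IN={a@B0, b@B1, c@B1, e@B2} | OUT={a@B3, b@B3, c@B1, e@B2}

Merge at B1: IN[B1] = OUT[B0] = {a@B0, b@B0, c@B1, e@B2}
Applying B1's transfer function to that IN value gives OUT[B1] (row B1 above).

Answer: {a@B0, b@B1, c@B1, e@B2}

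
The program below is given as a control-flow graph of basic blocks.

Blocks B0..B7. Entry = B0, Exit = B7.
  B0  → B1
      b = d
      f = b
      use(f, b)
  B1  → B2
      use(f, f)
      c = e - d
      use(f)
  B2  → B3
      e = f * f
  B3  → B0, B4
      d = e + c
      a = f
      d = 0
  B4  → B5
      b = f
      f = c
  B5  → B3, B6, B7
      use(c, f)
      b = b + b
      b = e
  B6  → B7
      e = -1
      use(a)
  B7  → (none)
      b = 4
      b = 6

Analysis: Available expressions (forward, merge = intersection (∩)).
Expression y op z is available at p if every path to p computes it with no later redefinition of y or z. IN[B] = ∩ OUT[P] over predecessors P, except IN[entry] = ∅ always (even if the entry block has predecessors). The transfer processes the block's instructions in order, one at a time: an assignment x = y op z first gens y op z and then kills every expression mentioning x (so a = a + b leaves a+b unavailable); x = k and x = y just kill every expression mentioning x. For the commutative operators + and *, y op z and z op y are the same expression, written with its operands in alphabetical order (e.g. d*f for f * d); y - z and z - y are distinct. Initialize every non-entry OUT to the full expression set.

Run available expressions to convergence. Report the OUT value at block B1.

Converged values:
  B0:  IN={}  OUT={}
  B1:  IN={}  OUT={e-d}
  B2:  IN={e-d}  OUT={f*f}
  B3:  IN={}  OUT={c+e}
  B4:  IN={c+e}  OUT={c+e}
  B5:  IN={c+e}  OUT={c+e}
  B6:  IN={c+e}  OUT={}
  B7:  IN={}  OUT={}

Merge at B1: IN[B1] = OUT[B0] = {}
Applying B1's transfer function to that IN value gives OUT[B1] (row B1 above).

Answer: {e-d}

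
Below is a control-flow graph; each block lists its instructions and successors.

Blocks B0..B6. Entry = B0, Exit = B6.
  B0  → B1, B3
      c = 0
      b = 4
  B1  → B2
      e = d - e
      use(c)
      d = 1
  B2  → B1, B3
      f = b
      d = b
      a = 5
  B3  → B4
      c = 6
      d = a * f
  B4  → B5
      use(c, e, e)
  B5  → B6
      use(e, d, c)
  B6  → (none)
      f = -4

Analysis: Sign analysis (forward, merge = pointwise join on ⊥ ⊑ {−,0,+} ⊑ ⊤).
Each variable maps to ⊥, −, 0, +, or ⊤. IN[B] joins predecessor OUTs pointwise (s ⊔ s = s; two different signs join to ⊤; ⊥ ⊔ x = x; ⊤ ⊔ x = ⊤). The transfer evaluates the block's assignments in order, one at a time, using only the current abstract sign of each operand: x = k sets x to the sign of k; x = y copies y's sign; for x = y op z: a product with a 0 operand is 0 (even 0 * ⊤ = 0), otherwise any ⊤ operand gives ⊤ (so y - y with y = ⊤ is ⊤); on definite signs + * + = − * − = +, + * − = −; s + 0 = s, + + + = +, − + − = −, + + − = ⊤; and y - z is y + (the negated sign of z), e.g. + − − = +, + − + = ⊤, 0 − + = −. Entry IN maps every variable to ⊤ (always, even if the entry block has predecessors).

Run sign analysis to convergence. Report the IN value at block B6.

Fixpoint table:
  B0:  IN=(all ⊤)  OUT={b:+, c:0; rest ⊤}
  B1:  IN={b:+, c:0; rest ⊤}  OUT={b:+, c:0, d:+; rest ⊤}
  B2:  IN={b:+, c:0, d:+; rest ⊤}  OUT={a:+, b:+, c:0, d:+, f:+; rest ⊤}
  B3:  IN={b:+, c:0; rest ⊤}  OUT={b:+, c:+; rest ⊤}
  B4:  IN={b:+, c:+; rest ⊤}  OUT={b:+, c:+; rest ⊤}
  B5:  IN={b:+, c:+; rest ⊤}  OUT={b:+, c:+; rest ⊤}
  B6:  IN={b:+, c:+; rest ⊤}  OUT={b:+, c:+, f:-; rest ⊤}

Merge at B6: IN[B6] = OUT[B5] = {a: ⊤, b: +, c: +, d: ⊤, e: ⊤, f: ⊤}

Answer: {a: ⊤, b: +, c: +, d: ⊤, e: ⊤, f: ⊤}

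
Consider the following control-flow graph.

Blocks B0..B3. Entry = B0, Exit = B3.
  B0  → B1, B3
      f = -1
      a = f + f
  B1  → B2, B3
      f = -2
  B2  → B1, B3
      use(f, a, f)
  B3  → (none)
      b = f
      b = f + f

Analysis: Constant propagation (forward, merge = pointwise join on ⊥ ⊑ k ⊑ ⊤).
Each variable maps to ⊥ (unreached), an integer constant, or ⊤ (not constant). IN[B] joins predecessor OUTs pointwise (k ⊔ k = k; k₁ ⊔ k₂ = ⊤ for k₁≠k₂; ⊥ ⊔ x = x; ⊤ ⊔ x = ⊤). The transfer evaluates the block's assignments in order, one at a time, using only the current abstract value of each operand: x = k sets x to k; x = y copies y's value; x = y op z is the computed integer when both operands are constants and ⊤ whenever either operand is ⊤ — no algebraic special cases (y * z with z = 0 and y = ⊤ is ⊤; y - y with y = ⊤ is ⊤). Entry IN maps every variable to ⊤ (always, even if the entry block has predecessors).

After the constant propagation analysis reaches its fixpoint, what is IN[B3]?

Answer: {a: -2, b: ⊤, c: ⊤, d: ⊤, e: ⊤, f: ⊤}

Derivation:
Converged values:
  B0:   IN=(all ⊤)   OUT={a:-2, f:-1; rest ⊤}
  B1:   IN={a:-2; rest ⊤}   OUT={a:-2, f:-2; rest ⊤}
  B2:   IN={a:-2, f:-2; rest ⊤}   OUT={a:-2, f:-2; rest ⊤}
  B3:   IN={a:-2; rest ⊤}   OUT={a:-2; rest ⊤}

Merge at B3: IN[B3] = OUT[B0] ⊔ OUT[B1] ⊔ OUT[B2] = {a: -2, b: ⊤, c: ⊤, d: ⊤, e: ⊤, f: ⊤}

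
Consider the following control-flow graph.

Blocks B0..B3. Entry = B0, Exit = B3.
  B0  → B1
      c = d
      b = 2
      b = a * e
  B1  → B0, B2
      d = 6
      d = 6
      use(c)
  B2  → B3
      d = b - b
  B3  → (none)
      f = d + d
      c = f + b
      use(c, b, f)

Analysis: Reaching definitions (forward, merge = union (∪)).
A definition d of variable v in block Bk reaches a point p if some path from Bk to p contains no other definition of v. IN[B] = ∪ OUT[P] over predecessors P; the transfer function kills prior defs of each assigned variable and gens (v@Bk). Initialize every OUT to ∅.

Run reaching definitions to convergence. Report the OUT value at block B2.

Fixpoint table:
  B0:   IN={b@B0, c@B0, d@B1}   OUT={b@B0, c@B0, d@B1}
  B1:   IN={b@B0, c@B0, d@B1}   OUT={b@B0, c@B0, d@B1}
  B2:   IN={b@B0, c@B0, d@B1}   OUT={b@B0, c@B0, d@B2}
  B3:   IN={b@B0, c@B0, d@B2}   OUT={b@B0, c@B3, d@B2, f@B3}

Merge at B2: IN[B2] = OUT[B1] = {b@B0, c@B0, d@B1}
Applying B2's transfer function to that IN value gives OUT[B2] (row B2 above).

Answer: {b@B0, c@B0, d@B2}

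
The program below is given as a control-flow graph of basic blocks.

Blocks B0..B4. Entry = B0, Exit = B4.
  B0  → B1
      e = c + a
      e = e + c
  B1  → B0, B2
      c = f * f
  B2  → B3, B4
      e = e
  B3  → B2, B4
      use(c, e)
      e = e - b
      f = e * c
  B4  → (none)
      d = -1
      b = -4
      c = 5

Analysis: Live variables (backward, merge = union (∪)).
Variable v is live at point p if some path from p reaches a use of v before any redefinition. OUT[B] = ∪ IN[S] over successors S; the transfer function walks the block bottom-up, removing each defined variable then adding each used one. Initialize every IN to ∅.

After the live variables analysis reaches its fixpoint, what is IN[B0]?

Answer: {a, b, c, f}

Working:
Fixpoint table:
  B0:  IN={a, b, c, f}  OUT={a, b, e, f}
  B1:  IN={a, b, e, f}  OUT={a, b, c, e, f}
  B2:  IN={b, c, e}  OUT={b, c, e}
  B3:  IN={b, c, e}  OUT={b, c, e}
  B4:  IN={}  OUT={}

Merge at B0: OUT[B0] = IN[B1] = {a, b, e, f}
Applying B0's transfer function to that OUT value gives IN[B0] (row B0 above).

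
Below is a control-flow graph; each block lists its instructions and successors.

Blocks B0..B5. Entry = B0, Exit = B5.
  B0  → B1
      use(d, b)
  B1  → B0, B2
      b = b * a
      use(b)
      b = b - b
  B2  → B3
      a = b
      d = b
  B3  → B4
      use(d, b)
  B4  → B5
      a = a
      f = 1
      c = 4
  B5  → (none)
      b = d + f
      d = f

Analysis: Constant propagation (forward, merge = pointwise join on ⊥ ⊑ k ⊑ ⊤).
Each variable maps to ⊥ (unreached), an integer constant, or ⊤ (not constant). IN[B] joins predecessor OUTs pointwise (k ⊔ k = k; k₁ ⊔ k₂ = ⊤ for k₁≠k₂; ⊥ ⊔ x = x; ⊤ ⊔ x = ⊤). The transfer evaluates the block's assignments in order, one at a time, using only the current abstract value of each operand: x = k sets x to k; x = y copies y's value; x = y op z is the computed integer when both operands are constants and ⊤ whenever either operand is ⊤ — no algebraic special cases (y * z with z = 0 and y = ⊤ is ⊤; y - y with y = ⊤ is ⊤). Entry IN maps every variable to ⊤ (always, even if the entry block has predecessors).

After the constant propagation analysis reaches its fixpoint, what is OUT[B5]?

Per-block solution:
  B0:   IN=(all ⊤)   OUT=(all ⊤)
  B1:   IN=(all ⊤)   OUT=(all ⊤)
  B2:   IN=(all ⊤)   OUT=(all ⊤)
  B3:   IN=(all ⊤)   OUT=(all ⊤)
  B4:   IN=(all ⊤)   OUT={c:4, f:1; rest ⊤}
  B5:   IN={c:4, f:1; rest ⊤}   OUT={c:4, d:1, f:1; rest ⊤}

Merge at B5: IN[B5] = OUT[B4] = {a: ⊤, b: ⊤, c: 4, d: ⊤, e: ⊤, f: 1}
Applying B5's transfer function to that IN value gives OUT[B5] (row B5 above).

Answer: {a: ⊤, b: ⊤, c: 4, d: 1, e: ⊤, f: 1}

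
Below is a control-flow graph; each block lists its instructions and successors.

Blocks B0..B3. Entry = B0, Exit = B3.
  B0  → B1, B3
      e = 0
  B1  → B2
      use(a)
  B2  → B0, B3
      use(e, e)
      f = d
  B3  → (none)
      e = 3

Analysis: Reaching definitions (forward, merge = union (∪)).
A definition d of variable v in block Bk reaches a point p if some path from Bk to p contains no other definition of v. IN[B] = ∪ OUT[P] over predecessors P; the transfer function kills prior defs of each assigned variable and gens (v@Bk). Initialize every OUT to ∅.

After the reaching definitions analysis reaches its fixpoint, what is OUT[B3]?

Answer: {e@B3, f@B2}

Working:
Per-block solution:
  B0:  IN={e@B0, f@B2}  OUT={e@B0, f@B2}
  B1:  IN={e@B0, f@B2}  OUT={e@B0, f@B2}
  B2:  IN={e@B0, f@B2}  OUT={e@B0, f@B2}
  B3:  IN={e@B0, f@B2}  OUT={e@B3, f@B2}

Merge at B3: IN[B3] = OUT[B0] ⊔ OUT[B2] = {e@B0, f@B2}
Applying B3's transfer function to that IN value gives OUT[B3] (row B3 above).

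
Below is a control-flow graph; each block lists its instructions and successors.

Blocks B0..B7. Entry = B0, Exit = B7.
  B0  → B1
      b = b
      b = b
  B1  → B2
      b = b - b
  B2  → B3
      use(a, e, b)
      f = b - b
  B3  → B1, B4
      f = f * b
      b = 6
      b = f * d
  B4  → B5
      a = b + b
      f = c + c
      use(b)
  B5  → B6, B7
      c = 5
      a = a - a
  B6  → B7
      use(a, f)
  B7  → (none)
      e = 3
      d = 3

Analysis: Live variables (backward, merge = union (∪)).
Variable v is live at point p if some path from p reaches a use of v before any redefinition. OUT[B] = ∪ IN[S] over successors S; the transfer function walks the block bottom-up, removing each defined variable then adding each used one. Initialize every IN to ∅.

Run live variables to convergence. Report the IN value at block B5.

Answer: {a, f}

Derivation:
Per-block solution:
  B0:  IN={a, b, c, d, e}  OUT={a, b, c, d, e}
  B1:  IN={a, b, c, d, e}  OUT={a, b, c, d, e}
  B2:  IN={a, b, c, d, e}  OUT={a, b, c, d, e, f}
  B3:  IN={a, b, c, d, e, f}  OUT={a, b, c, d, e}
  B4:  IN={b, c}  OUT={a, f}
  B5:  IN={a, f}  OUT={a, f}
  B6:  IN={a, f}  OUT={}
  B7:  IN={}  OUT={}

Merge at B5: OUT[B5] = IN[B6] ⊔ IN[B7] = {a, f}
Applying B5's transfer function to that OUT value gives IN[B5] (row B5 above).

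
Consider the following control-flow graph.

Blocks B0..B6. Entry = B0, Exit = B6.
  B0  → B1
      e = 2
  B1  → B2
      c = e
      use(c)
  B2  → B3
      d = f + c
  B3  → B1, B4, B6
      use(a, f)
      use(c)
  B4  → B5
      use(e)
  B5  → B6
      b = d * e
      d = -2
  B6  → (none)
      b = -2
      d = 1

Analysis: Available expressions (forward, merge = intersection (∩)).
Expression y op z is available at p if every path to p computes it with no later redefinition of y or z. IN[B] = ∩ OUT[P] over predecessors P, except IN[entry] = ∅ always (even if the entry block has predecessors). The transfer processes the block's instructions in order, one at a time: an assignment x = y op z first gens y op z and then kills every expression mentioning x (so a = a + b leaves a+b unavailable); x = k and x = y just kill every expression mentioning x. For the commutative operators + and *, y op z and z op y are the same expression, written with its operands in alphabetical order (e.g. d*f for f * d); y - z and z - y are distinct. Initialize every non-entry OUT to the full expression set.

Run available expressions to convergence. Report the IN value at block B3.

Fixpoint table:
  B0:  IN={}  OUT={}
  B1:  IN={}  OUT={}
  B2:  IN={}  OUT={c+f}
  B3:  IN={c+f}  OUT={c+f}
  B4:  IN={c+f}  OUT={c+f}
  B5:  IN={c+f}  OUT={c+f}
  B6:  IN={c+f}  OUT={c+f}

Merge at B3: IN[B3] = OUT[B2] = {c+f}

Answer: {c+f}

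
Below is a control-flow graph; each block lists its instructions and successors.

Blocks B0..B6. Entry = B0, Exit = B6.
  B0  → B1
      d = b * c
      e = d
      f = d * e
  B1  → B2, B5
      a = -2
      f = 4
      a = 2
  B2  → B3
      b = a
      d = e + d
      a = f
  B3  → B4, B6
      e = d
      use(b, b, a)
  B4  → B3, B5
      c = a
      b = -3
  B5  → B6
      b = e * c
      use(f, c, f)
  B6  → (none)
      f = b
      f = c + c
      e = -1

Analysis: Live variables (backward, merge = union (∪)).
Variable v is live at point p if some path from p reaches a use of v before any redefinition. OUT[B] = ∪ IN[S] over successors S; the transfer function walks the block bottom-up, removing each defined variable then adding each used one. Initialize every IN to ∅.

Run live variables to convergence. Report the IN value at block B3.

Per-block solution:
  B0:   IN={b, c}   OUT={c, d, e}
  B1:   IN={c, d, e}   OUT={a, c, d, e, f}
  B2:   IN={a, c, d, e, f}   OUT={a, b, c, d, f}
  B3:   IN={a, b, c, d, f}   OUT={a, b, c, d, e, f}
  B4:   IN={a, d, e, f}   OUT={a, b, c, d, e, f}
  B5:   IN={c, e, f}   OUT={b, c}
  B6:   IN={b, c}   OUT={}

Merge at B3: OUT[B3] = IN[B4] ⊔ IN[B6] = {a, b, c, d, e, f}
Applying B3's transfer function to that OUT value gives IN[B3] (row B3 above).

Answer: {a, b, c, d, f}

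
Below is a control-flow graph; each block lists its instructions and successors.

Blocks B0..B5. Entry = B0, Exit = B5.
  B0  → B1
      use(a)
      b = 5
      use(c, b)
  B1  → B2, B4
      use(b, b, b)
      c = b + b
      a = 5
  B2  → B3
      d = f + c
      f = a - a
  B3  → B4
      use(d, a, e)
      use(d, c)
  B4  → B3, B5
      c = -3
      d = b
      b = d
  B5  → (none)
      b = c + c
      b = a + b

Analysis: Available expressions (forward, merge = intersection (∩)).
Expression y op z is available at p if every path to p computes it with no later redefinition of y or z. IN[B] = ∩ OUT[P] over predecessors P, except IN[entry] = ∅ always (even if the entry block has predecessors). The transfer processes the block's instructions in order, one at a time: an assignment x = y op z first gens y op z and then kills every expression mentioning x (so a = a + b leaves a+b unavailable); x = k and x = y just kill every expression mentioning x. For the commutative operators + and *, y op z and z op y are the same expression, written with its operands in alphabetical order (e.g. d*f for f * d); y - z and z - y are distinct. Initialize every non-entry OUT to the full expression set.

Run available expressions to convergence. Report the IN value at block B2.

Answer: {b+b}

Derivation:
Fixpoint table:
  B0: | IN={} | OUT={}
  B1: | IN={} | OUT={b+b}
  B2: | IN={b+b} | OUT={a-a, b+b}
  B3: | IN={} | OUT={}
  B4: | IN={} | OUT={}
  B5: | IN={} | OUT={c+c}

Merge at B2: IN[B2] = OUT[B1] = {b+b}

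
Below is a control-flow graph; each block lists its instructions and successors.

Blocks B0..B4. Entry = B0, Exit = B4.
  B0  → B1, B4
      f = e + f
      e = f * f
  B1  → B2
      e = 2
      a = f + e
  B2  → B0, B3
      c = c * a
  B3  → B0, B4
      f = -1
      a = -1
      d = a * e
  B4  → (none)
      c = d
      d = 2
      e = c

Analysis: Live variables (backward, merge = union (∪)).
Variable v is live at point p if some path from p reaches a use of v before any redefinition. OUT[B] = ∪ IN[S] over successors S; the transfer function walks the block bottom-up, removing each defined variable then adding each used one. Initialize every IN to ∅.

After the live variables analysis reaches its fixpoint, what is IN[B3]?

Fixpoint table:
  B0:   IN={c, d, e, f}   OUT={c, d, f}
  B1:   IN={c, d, f}   OUT={a, c, d, e, f}
  B2:   IN={a, c, d, e, f}   OUT={c, d, e, f}
  B3:   IN={c, e}   OUT={c, d, e, f}
  B4:   IN={d}   OUT={}

Merge at B3: OUT[B3] = IN[B0] ⊔ IN[B4] = {c, d, e, f}
Applying B3's transfer function to that OUT value gives IN[B3] (row B3 above).

Answer: {c, e}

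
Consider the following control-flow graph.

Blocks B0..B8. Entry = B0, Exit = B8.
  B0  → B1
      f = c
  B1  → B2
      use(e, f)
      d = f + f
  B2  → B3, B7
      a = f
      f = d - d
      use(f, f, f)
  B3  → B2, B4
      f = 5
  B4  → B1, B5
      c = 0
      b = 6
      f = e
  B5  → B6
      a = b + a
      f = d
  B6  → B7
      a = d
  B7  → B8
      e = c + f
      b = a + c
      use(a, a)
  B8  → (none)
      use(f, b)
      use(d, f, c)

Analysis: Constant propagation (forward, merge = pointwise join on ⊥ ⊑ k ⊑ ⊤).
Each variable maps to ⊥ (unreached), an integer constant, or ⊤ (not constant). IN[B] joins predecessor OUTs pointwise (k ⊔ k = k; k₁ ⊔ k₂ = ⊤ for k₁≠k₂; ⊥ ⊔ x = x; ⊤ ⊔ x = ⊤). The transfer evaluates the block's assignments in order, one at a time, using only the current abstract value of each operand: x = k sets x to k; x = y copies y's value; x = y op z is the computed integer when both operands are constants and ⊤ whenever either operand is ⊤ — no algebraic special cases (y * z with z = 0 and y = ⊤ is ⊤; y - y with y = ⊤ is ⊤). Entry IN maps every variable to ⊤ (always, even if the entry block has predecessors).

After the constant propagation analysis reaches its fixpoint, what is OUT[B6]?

Answer: {a: ⊤, b: 6, c: 0, d: ⊤, e: ⊤, f: ⊤}

Working:
Converged values:
  B0:  IN=(all ⊤)  OUT=(all ⊤)
  B1:  IN=(all ⊤)  OUT=(all ⊤)
  B2:  IN=(all ⊤)  OUT=(all ⊤)
  B3:  IN=(all ⊤)  OUT={f:5; rest ⊤}
  B4:  IN={f:5; rest ⊤}  OUT={b:6, c:0; rest ⊤}
  B5:  IN={b:6, c:0; rest ⊤}  OUT={b:6, c:0; rest ⊤}
  B6:  IN={b:6, c:0; rest ⊤}  OUT={b:6, c:0; rest ⊤}
  B7:  IN=(all ⊤)  OUT=(all ⊤)
  B8:  IN=(all ⊤)  OUT=(all ⊤)

Merge at B6: IN[B6] = OUT[B5] = {a: ⊤, b: 6, c: 0, d: ⊤, e: ⊤, f: ⊤}
Applying B6's transfer function to that IN value gives OUT[B6] (row B6 above).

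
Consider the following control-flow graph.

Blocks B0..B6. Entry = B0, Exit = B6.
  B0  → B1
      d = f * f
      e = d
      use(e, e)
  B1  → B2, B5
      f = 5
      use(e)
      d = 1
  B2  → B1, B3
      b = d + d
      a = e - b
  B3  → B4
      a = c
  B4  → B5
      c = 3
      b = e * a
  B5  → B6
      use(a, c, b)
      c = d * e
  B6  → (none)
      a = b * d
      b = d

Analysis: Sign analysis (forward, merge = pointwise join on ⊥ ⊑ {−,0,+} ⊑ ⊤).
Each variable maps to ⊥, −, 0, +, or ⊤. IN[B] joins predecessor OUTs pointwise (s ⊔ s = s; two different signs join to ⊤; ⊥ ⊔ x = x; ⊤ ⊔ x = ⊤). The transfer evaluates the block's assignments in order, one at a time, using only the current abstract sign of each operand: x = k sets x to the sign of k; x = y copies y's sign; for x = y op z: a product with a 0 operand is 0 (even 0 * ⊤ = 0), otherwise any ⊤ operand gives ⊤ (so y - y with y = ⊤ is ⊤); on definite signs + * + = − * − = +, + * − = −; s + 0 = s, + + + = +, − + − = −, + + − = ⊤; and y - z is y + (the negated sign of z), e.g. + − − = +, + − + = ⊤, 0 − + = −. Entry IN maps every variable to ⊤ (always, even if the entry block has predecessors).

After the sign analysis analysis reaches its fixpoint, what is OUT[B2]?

Answer: {a: ⊤, b: +, c: ⊤, d: +, e: ⊤, f: +}

Trace:
Converged values:
  B0:   IN=(all ⊤)   OUT=(all ⊤)
  B1:   IN=(all ⊤)   OUT={d:+, f:+; rest ⊤}
  B2:   IN={d:+, f:+; rest ⊤}   OUT={b:+, d:+, f:+; rest ⊤}
  B3:   IN={b:+, d:+, f:+; rest ⊤}   OUT={b:+, d:+, f:+; rest ⊤}
  B4:   IN={b:+, d:+, f:+; rest ⊤}   OUT={c:+, d:+, f:+; rest ⊤}
  B5:   IN={d:+, f:+; rest ⊤}   OUT={d:+, f:+; rest ⊤}
  B6:   IN={d:+, f:+; rest ⊤}   OUT={b:+, d:+, f:+; rest ⊤}

Merge at B2: IN[B2] = OUT[B1] = {a: ⊤, b: ⊤, c: ⊤, d: +, e: ⊤, f: +}
Applying B2's transfer function to that IN value gives OUT[B2] (row B2 above).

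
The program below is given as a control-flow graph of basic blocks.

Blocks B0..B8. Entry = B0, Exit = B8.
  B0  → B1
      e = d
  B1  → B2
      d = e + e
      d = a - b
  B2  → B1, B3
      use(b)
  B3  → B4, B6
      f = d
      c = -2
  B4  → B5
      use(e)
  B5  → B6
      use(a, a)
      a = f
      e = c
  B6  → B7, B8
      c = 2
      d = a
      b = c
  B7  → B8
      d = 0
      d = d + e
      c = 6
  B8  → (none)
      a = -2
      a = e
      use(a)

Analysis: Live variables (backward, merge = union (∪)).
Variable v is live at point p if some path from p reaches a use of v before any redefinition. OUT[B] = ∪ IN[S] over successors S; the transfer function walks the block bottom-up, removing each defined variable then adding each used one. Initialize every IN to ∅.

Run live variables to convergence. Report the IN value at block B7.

Answer: {e}

Working:
Per-block solution:
  B0: | IN={a, b, d} | OUT={a, b, e}
  B1: | IN={a, b, e} | OUT={a, b, d, e}
  B2: | IN={a, b, d, e} | OUT={a, b, d, e}
  B3: | IN={a, d, e} | OUT={a, c, e, f}
  B4: | IN={a, c, e, f} | OUT={a, c, f}
  B5: | IN={a, c, f} | OUT={a, e}
  B6: | IN={a, e} | OUT={e}
  B7: | IN={e} | OUT={e}
  B8: | IN={e} | OUT={}

Merge at B7: OUT[B7] = IN[B8] = {e}
Applying B7's transfer function to that OUT value gives IN[B7] (row B7 above).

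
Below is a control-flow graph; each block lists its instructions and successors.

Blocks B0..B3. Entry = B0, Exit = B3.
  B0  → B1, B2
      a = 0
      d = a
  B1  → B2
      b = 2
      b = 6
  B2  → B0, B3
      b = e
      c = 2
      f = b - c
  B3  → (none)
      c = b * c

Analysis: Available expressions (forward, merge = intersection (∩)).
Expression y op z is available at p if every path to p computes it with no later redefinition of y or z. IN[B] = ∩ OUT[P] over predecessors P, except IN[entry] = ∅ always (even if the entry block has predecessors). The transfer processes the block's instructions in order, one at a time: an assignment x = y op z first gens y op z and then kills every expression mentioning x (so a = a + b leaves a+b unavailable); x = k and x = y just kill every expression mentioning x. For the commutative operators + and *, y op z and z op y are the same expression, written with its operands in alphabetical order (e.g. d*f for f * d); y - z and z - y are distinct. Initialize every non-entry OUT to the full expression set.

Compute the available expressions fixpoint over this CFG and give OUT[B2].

Answer: {b-c}

Trace:
Per-block solution:
  B0:   IN={}   OUT={}
  B1:   IN={}   OUT={}
  B2:   IN={}   OUT={b-c}
  B3:   IN={b-c}   OUT={}

Merge at B2: IN[B2] = OUT[B0] ∩ OUT[B1] = {}
Applying B2's transfer function to that IN value gives OUT[B2] (row B2 above).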